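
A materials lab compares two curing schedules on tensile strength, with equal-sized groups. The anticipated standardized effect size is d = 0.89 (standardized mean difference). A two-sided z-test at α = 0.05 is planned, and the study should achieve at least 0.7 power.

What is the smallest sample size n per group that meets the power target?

Set Φ(δ − 1.960) = 0.7; then δ − 1.960 = Φ⁻¹(0.7) = 0.524, giving δ = 2.484.
(Ignoring the negligible lower-tail rejection probability gives the usual closed-form inversion.)
δ = d·√(n/2) ⇒ n = 2(δ/d)² = 2 × (2.484 / 0.89)² = 15.58.
Rounding up, n = 16 per group.

n = 16 per group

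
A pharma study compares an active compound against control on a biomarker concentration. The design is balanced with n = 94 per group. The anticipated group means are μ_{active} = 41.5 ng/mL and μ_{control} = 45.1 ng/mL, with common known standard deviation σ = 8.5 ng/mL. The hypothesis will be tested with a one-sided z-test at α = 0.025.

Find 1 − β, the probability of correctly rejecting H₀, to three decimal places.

Standardized effect: d = |μ_{active} − μ_{control}| / σ = |41.5 − 45.1| / 8.5 = 0.4235
Noncentrality parameter: δ = d·√(n/2) = 0.4235 × √(94/2) = 2.9036
Critical value for a one-sided test at α = 0.025: z_α = 1.960.
Power = Φ(δ − 1.960) = Φ(0.944) = 0.8273.

Power ≈ 0.827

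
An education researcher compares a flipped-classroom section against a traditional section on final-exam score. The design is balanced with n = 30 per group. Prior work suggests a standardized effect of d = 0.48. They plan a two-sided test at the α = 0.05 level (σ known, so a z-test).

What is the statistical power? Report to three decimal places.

Power ≈ 0.460

Noncentrality parameter: δ = d·√(n/2) = 0.48 × √(30/2) = 1.8590
Critical value for a two-sided test at α = 0.05: z_{α/2} = 1.960.
Power = Φ(δ − 1.960) + Φ(−δ − 1.960) = Φ(-0.101) + Φ(-3.819) = 0.4598 + 0.0001 = 0.4599.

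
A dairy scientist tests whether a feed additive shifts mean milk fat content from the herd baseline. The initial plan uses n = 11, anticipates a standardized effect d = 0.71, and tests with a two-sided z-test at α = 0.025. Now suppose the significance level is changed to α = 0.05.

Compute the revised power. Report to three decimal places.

δ = d·√n = 0.71 × √11 = 2.3548 (unchanged). New critical value: z_{0.025} = 1.960.
Revised power = Φ(δ − 1.960) + Φ(−δ − 1.960) = Φ(0.395) + Φ(-4.315) = 0.6535 + 0.0000 = 0.6535.

Power ≈ 0.654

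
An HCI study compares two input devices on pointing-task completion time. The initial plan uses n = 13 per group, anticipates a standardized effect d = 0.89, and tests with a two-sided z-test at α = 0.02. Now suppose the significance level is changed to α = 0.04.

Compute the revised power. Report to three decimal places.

δ = d·√(n/2) = 0.89 × √(13/2) = 2.2691 (unchanged). New critical value: z_{0.02} = 2.054.
Revised power = Φ(δ − 2.054) + Φ(−δ − 2.054) = Φ(0.215) + Φ(-4.323) = 0.5852 + 0.0000 = 0.5852.

Power ≈ 0.585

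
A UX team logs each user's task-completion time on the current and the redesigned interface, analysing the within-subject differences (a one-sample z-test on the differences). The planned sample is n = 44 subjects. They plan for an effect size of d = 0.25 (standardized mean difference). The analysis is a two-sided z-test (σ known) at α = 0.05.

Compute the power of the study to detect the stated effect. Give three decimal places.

Power ≈ 0.382

Noncentrality parameter: δ = d·√n = 0.25 × √44 = 1.6583
Critical value for a two-sided test at α = 0.05: z_{α/2} = 1.960.
Power = Φ(δ − 1.960) + Φ(−δ − 1.960) = Φ(-0.302) + Φ(-3.618) = 0.3815 + 0.0001 = 0.3816.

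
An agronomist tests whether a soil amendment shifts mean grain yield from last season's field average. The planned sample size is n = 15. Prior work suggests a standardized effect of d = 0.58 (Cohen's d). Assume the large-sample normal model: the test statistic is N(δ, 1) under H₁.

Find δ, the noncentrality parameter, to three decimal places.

δ ≈ 2.246

The noncentrality parameter scales effect size by the design's sample-size factor: δ = d·√n = 0.58 × √15 = 2.2463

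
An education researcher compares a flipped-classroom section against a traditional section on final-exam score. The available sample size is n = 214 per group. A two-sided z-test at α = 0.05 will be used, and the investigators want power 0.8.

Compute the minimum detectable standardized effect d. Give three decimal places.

Need Φ(δ − 1.960) = 0.8, so δ = 1.960 + 0.842 = 2.802.
(The second rejection-region term Φ(−δ − z_{α/2}) is negligible and dropped.)
δ = d·√(n/2) ⇒ d = δ/√(n/2) = 2.802/√(214/2) = 0.2708.

d ≈ 0.271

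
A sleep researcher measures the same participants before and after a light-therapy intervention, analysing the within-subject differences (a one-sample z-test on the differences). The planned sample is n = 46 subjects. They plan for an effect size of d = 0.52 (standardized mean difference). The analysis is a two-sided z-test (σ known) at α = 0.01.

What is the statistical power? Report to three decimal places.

Power ≈ 0.829

Noncentrality parameter: δ = d·√n = 0.52 × √46 = 3.5268
Two-sided α = 0.01 → critical value z_{0.005} = 2.576.
Power = Φ(δ − 2.576) + Φ(−δ − 2.576) = Φ(0.951) + Φ(-6.103) = 0.8292 + 0.0000 = 0.8292.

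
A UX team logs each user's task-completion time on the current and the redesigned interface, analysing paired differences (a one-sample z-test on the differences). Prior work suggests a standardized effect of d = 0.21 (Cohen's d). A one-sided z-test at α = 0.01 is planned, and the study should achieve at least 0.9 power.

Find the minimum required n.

For power 0.9 need Φ(δ − z_{0.01}) = 0.9, so δ = z_{0.01} + z_{0.10} = 2.326 + 1.282 = 3.608.
δ = d·√n ⇒ n = (δ/d)² = (3.608 / 0.21)² = 295.17.
Round up to the next whole unit.

n = 296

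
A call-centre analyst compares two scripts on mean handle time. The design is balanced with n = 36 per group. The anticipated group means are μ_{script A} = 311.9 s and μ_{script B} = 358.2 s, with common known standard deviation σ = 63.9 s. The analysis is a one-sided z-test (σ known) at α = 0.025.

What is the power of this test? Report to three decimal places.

Power ≈ 0.867

Standardized effect: d = |μ_{script A} − μ_{script B}| / σ = |311.9 − 358.2| / 63.9 = 0.7246
Noncentrality parameter: δ = d·√(n/2) = 0.7246 × √(36/2) = 3.0741
One-sided α = 0.025 → critical value z_{0.025} = 1.960.
Power = P(Z > 1.960 − δ) = Φ(1.114) = 0.8674.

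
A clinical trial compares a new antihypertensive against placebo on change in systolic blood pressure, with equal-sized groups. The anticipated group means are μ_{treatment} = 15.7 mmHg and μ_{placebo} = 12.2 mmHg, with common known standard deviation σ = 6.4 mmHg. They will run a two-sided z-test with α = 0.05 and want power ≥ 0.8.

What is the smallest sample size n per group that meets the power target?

Standardized effect: d = |μ_{treatment} − μ_{placebo}| / σ = |15.7 − 12.2| / 6.4 = 0.5469
For power 0.8 need Φ(δ − z_{0.025}) = 0.8, so δ = z_{0.025} + z_{0.20} = 1.960 + 0.842 = 2.802.
(Ignoring the negligible lower-tail rejection probability gives the usual closed-form inversion.)
δ = d·√(n/2) ⇒ n = 2(δ/d)² = 2 × (2.802 / 0.5469)² = 52.49.
Rounding up, n = 53 per group.

n = 53 per group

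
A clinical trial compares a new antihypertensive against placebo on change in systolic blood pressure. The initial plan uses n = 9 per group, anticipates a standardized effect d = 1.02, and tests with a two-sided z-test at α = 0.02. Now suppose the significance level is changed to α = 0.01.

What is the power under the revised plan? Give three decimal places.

Power ≈ 0.340

δ = d·√(n/2) = 1.02 × √(9/2) = 2.1637 (unchanged). New critical value: z_{0.005} = 2.576.
Revised power = Φ(δ − 2.576) + Φ(−δ − 2.576) = Φ(-0.412) + Φ(-4.740) = 0.3401 + 0.0000 = 0.3401.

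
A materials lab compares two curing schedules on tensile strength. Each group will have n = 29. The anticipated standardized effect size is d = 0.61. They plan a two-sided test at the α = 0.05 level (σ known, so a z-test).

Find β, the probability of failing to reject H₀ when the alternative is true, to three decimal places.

Noncentrality parameter: δ = d·√(n/2) = 0.61 × √(29/2) = 2.3228
Critical value for a two-sided test at α = 0.05: z_{α/2} = 1.960.
Power = Φ(δ − 1.960) + Φ(−δ − 1.960) = Φ(0.363) + Φ(-4.283) = 0.6416 + 0.0000 = 0.6416.
Type II error: β = 1 − power = 1 − 0.6416 = 0.3584.

β ≈ 0.358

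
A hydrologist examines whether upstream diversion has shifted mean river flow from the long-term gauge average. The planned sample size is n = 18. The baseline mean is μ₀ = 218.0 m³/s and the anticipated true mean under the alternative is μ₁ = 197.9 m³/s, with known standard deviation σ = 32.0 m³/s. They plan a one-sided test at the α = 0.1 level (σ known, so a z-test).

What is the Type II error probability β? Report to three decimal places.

β ≈ 0.083

Standardized effect: d = |μ₁ − μ₀| / σ = |197.9 − 218.0| / 32.0 = 0.6281
Noncentrality parameter: δ = d·√n = 0.6281 × √18 = 2.6649
One-sided α = 0.1 → critical value z_{0.1} = 1.282.
Power = Φ(δ − 1.282) = Φ(1.383) = 0.9167.
Type II error: β = 1 − power = 1 − 0.9167 = 0.0833.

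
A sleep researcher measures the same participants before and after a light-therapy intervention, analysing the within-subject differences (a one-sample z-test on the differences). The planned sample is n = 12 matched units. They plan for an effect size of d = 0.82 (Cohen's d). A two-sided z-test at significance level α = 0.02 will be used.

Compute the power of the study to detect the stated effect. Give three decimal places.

Noncentrality parameter: δ = d·√n = 0.82 × √12 = 2.8406
Critical value for a two-sided test at α = 0.02: z_{α/2} = 2.326.
Power = Φ(δ − 2.326) + Φ(−δ − 2.326) = Φ(0.514) + Φ(-5.167) = 0.6964 + 0.0000 = 0.6964.

Power ≈ 0.696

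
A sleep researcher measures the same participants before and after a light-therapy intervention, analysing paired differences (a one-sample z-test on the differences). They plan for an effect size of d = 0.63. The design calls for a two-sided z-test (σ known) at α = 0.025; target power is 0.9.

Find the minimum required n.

Set Φ(δ − 2.241) = 0.9; then δ − 2.241 = Φ⁻¹(0.9) = 1.282, giving δ = 3.523.
(The Φ(−δ − z_{α/2}) term is vanishingly small for δ > 0 and is dropped in the standard sample-size formula.)
δ = d·√n ⇒ n = (δ/d)² = (3.523 / 0.63)² = 31.27.
Rounding up, n = 32.

n = 32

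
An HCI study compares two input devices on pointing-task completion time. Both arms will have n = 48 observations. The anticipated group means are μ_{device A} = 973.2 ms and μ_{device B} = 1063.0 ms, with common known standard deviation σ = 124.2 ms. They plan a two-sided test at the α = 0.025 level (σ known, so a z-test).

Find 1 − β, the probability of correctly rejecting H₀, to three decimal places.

Power ≈ 0.903

Standardized effect: d = |μ_{device A} − μ_{device B}| / σ = |973.2 − 1063.0| / 124.2 = 0.7230
Noncentrality parameter: λ = d·√(n/2) = 0.7230 × √(48/2) = 3.5421
Two-sided α = 0.025 → critical value z_{0.0125} = 2.241.
Power = Φ(λ − 2.241) + Φ(−λ − 2.241) = Φ(1.301) + Φ(-5.783) = 0.9033 + 0.0000 = 0.9033.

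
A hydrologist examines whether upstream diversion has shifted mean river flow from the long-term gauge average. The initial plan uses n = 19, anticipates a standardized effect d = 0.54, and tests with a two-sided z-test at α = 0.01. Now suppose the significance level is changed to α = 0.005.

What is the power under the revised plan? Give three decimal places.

Power ≈ 0.325

δ = d·√n = 0.54 × √19 = 2.3538 (unchanged). New critical value: z_{0.0025} = 2.807.
Revised power = Φ(δ − 2.807) + Φ(−δ − 2.807) = Φ(-0.453) + Φ(-5.161) = 0.3252 + 0.0000 = 0.3252.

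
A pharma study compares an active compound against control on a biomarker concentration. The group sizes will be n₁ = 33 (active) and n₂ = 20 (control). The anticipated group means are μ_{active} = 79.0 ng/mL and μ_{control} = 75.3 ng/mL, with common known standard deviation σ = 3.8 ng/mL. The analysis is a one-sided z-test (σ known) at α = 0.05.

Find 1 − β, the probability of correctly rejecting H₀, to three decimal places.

Power ≈ 0.963

Standardized effect: d = |μ_{active} − μ_{control}| / σ = |79.0 − 75.3| / 3.8 = 0.9737
Noncentrality parameter: δ = d / √(1/n₁ + 1/n₂) = 0.9737 / √(1/33 + 1/20) = 3.4360
One-sided α = 0.05 → critical value z_{0.05} = 1.645.
Power = Φ(δ − 1.645) = Φ(1.791) = 0.9634.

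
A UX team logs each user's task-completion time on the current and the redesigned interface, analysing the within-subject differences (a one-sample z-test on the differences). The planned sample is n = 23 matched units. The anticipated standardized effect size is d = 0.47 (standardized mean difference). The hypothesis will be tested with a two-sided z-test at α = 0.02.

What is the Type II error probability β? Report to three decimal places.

Noncentrality parameter: δ = d·√n = 0.47 × √23 = 2.2540
Critical value for a two-sided test at α = 0.02: z_{α/2} = 2.326.
Power = Φ(δ − 2.326) + Φ(−δ − 2.326) = Φ(-0.072) + Φ(-4.580) = 0.4712 + 0.0000 = 0.4712.
Type II error: β = 1 − power = 1 − 0.4712 = 0.5288.

β ≈ 0.529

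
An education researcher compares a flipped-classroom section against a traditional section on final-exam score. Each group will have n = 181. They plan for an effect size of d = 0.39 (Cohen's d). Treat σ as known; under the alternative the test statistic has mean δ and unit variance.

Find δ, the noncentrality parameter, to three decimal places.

The noncentrality parameter scales effect size by the design's sample-size factor: δ = d·√(n/2) = 0.39 × √(181/2) = 3.7101

δ ≈ 3.710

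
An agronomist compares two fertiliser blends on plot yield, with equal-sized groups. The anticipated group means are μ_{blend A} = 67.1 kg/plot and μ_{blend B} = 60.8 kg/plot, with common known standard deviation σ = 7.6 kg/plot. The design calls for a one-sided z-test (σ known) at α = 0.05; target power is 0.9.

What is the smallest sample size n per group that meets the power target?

Standardized effect: d = |μ_{blend A} − μ_{blend B}| / σ = |67.1 − 60.8| / 7.6 = 0.8289
For power 0.9 need Φ(δ − z_{0.05}) = 0.9, so δ = z_{0.05} + z_{0.10} = 1.645 + 1.282 = 2.926.
δ = d·√(n/2) ⇒ n = 2(δ/d)² = 2 × (2.926 / 0.8289)² = 24.93.
Round up to the next whole unit.

n = 25 per group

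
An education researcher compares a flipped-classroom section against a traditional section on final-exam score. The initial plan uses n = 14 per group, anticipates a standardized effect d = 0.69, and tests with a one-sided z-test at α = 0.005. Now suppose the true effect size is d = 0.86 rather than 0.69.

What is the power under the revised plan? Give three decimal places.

Power ≈ 0.382

With d = 0.86: δ = d·√(n/2) = 0.86 × √(14/2) = 2.2753. Critical value z_{0.005} = 2.576.
Revised power = Φ(δ − 2.576) = Φ(-0.300) = 0.3819.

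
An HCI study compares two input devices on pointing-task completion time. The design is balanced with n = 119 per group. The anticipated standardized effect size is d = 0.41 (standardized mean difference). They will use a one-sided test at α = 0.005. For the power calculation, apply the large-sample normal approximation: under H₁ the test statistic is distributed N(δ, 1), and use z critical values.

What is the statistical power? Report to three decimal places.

Noncentrality parameter: δ = d·√(n/2) = 0.41 × √(119/2) = 3.1626
One-sided α = 0.005 → critical value z_{0.005} = 2.576.
Power = P(Z > 2.576 − δ) = Φ(0.587) = 0.7213.

Power ≈ 0.721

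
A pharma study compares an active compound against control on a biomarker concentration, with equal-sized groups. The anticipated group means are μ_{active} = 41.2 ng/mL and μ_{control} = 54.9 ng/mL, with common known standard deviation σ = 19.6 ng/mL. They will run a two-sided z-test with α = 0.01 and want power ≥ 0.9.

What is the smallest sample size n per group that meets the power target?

Standardized effect: d = |μ_{active} − μ_{control}| / σ = |41.2 − 54.9| / 19.6 = 0.6990
Set Φ(δ − 2.576) = 0.9; then δ − 2.576 = Φ⁻¹(0.9) = 1.282, giving δ = 3.857.
(For δ > 0 the lower-tail rejection region contributes negligibly to power, so the one-term inversion is standard.)
δ = d·√(n/2) ⇒ n = 2(δ/d)² = 2 × (3.857 / 0.6990)² = 60.91.
Round up to the next whole unit.

n = 61 per group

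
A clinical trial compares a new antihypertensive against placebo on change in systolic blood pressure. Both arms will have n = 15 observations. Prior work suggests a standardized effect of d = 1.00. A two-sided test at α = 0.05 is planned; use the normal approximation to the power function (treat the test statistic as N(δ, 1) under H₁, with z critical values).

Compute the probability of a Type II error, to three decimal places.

β ≈ 0.218

Noncentrality parameter: δ = d·√(n/2) = 1.00 × √(15/2) = 2.7386
Critical value for a two-sided test at α = 0.05: z_{α/2} = 1.960.
Power = Φ(δ − 1.960) + Φ(−δ − 1.960) = Φ(0.779) + Φ(-4.699) = 0.7819 + 0.0000 = 0.7819.
Type II error: β = 1 − power = 1 − 0.7819 = 0.2181.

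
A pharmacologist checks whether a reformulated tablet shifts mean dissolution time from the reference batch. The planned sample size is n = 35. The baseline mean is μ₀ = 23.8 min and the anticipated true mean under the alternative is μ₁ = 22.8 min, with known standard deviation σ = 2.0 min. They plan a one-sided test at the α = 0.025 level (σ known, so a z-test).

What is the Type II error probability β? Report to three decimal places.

β ≈ 0.159

Standardized effect: d = |μ₁ − μ₀| / σ = |22.8 − 23.8| / 2.0 = 0.5000
Noncentrality parameter: δ = d·√n = 0.5000 × √35 = 2.9580
Critical value for a one-sided test at α = 0.025: z_α = 1.960.
Power = Φ(δ − 1.960) = Φ(0.998) = 0.8409.
Type II error: β = 1 − power = 1 − 0.8409 = 0.1591.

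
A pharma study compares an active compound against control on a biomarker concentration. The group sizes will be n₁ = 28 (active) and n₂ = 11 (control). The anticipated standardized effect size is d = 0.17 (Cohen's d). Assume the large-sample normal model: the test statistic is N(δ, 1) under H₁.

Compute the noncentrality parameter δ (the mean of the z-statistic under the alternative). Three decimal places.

The noncentrality parameter scales effect size by the design's sample-size factor: δ = d / √(1/n₁ + 1/n₂) = 0.17 / √(1/28 + 1/11) = 0.4777

δ ≈ 0.478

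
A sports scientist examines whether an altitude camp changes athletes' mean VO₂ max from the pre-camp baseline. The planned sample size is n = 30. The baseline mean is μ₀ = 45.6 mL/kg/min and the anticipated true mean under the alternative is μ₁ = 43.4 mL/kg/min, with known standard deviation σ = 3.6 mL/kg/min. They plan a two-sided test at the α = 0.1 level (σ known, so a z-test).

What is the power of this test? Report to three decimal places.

Standardized effect: d = |μ₁ − μ₀| / σ = |43.4 − 45.6| / 3.6 = 0.6111
Noncentrality parameter: δ = d·√n = 0.6111 × √30 = 3.3472
Two-sided α = 0.1 → critical value z_{0.05} = 1.645.
Power = Φ(δ − 1.645) + Φ(−δ − 1.645) = Φ(1.702) + Φ(-4.992) = 0.9557 + 0.0000 = 0.9557.

Power ≈ 0.956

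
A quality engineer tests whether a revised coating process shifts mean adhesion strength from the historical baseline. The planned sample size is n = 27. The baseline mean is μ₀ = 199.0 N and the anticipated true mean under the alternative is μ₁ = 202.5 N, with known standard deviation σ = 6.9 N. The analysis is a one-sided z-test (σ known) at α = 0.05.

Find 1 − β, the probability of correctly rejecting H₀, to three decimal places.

Power ≈ 0.839

Standardized effect: d = |μ₁ − μ₀| / σ = |202.5 − 199.0| / 6.9 = 0.5072
Noncentrality parameter: λ = d·√n = 0.5072 × √27 = 2.6357
One-sided α = 0.05 → critical value z_{0.05} = 1.645.
Power = P(Z > 1.645 − λ) = Φ(0.991) = 0.8391.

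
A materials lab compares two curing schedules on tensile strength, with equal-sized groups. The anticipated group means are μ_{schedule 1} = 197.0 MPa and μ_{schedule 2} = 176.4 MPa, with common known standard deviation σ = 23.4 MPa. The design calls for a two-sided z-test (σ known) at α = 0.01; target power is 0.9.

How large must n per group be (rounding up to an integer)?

n = 39 per group

Standardized effect: d = |μ_{schedule 1} − μ_{schedule 2}| / σ = |197.0 − 176.4| / 23.4 = 0.8803
For power 0.9 need Φ(δ − z_{0.005}) = 0.9, so δ = z_{0.005} + z_{0.10} = 2.576 + 1.282 = 3.857.
(The Φ(−δ − z_{α/2}) term is vanishingly small for δ > 0 and is dropped in the standard sample-size formula.)
δ = d·√(n/2) ⇒ n = 2(δ/d)² = 2 × (3.857 / 0.8803)² = 38.40.
Rounding up, n = 39 per group.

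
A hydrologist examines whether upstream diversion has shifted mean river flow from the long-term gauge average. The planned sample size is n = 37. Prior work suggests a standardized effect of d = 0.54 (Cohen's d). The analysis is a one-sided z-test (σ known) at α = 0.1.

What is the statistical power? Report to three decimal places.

Noncentrality parameter: δ = d·√n = 0.54 × √37 = 3.2847
Critical value for a one-sided test at α = 0.1: z_α = 1.282.
Power = Φ(δ − 1.282) = Φ(2.003) = 0.9774.

Power ≈ 0.977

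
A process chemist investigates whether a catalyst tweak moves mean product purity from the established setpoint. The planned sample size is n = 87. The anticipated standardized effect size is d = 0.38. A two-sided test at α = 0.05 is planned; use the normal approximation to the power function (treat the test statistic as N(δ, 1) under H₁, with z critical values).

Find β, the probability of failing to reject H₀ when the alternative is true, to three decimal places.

β ≈ 0.057

Noncentrality parameter: δ = d·√n = 0.38 × √87 = 3.5444
Two-sided α = 0.05 → critical value z_{0.025} = 1.960.
Power = Φ(δ − 1.960) + Φ(−δ − 1.960) = Φ(1.584) + Φ(-5.504) = 0.9435 + 0.0000 = 0.9435.
Type II error: β = 1 − power = 1 − 0.9435 = 0.0565.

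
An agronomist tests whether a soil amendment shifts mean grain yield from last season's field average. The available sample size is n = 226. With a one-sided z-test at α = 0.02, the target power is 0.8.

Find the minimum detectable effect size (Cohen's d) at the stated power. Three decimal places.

Required noncentrality: δ = z_{0.02} + z_{0.20} = 2.054 + 0.842 = 2.895.
δ = d·√n ⇒ d = δ/√n = 2.895/√226 = 0.1926.

d ≈ 0.193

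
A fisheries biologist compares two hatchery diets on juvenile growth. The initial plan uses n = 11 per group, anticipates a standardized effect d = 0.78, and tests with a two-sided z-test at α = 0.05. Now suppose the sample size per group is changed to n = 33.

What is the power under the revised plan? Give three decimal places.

With n = 33 per group: δ = d·√(n/2) = 0.78 × √(33/2) = 3.1684. Critical value z_{0.025} = 1.960.
Revised power = Φ(δ − 1.960) + Φ(−δ − 1.960) = Φ(1.208) + Φ(-5.128) = 0.8866 + 0.0000 = 0.8866.

Power ≈ 0.887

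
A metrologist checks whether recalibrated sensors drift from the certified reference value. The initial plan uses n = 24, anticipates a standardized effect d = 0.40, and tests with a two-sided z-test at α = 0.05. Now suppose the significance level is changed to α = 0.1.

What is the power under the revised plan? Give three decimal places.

δ = d·√n = 0.40 × √24 = 1.9596 (unchanged). New critical value: z_{0.05} = 1.645.
Revised power = Φ(δ − 1.645) + Φ(−δ − 1.645) = Φ(0.315) + Φ(-3.604) = 0.6235 + 0.0002 = 0.6237.

Power ≈ 0.624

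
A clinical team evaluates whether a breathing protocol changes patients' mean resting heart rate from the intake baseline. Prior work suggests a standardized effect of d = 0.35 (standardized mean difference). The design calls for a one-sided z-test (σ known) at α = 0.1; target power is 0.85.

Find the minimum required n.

n = 44

For power 0.85 need Φ(δ − z_{0.1}) = 0.85, so δ = z_{0.1} + z_{0.15} = 1.282 + 1.036 = 2.318.
δ = d·√n ⇒ n = (δ/d)² = (2.318 / 0.35)² = 43.86.
Rounding up, n = 44.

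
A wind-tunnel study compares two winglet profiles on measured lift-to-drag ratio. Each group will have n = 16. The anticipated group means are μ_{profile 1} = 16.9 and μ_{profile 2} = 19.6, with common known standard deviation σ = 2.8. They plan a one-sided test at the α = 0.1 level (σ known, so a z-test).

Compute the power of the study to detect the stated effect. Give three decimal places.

Power ≈ 0.926

Standardized effect: d = |μ_{profile 1} − μ_{profile 2}| / σ = |16.9 − 19.6| / 2.8 = 0.9643
Noncentrality parameter: δ = d·√(n/2) = 0.9643 × √(16/2) = 2.7274
One-sided α = 0.1 → critical value z_{0.1} = 1.282.
Power = P(Z > 1.282 − δ) = Φ(1.446) = 0.9259.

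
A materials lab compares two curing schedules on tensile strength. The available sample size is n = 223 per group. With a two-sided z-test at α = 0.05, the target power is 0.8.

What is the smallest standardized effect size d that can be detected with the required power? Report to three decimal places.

Required noncentrality: δ = z_{0.025} + z_{0.20} = 1.960 + 0.842 = 2.802.
(The second rejection-region term Φ(−δ − z_{α/2}) is negligible and dropped.)
δ = d·√(n/2) ⇒ d = δ/√(n/2) = 2.802/√(223/2) = 0.2653.

d ≈ 0.265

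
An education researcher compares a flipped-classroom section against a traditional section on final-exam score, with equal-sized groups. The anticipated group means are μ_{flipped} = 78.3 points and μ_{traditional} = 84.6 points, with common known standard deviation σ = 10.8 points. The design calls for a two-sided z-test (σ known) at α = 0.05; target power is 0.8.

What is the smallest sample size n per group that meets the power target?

n = 47 per group

Standardized effect: d = |μ_{flipped} − μ_{traditional}| / σ = |78.3 − 84.6| / 10.8 = 0.5833
Set Φ(δ − 1.960) = 0.8; then δ − 1.960 = Φ⁻¹(0.8) = 0.842, giving δ = 2.802.
(For δ > 0 the lower-tail rejection region contributes negligibly to power, so the one-term inversion is standard.)
δ = d·√(n/2) ⇒ n = 2(δ/d)² = 2 × (2.802 / 0.5833)² = 46.13.
Rounding up, n = 47 per group.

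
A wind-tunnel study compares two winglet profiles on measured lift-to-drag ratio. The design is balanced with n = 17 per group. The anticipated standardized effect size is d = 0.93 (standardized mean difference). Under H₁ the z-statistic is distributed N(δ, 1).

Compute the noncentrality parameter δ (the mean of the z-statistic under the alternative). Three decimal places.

The noncentrality parameter scales effect size by the design's sample-size factor: δ = d·√(n/2) = 0.93 × √(17/2) = 2.7114

δ ≈ 2.711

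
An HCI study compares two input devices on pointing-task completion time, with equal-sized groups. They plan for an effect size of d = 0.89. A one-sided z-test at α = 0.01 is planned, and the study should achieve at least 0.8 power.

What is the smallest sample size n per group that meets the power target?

For power 0.8 need Φ(δ − z_{0.01}) = 0.8, so δ = z_{0.01} + z_{0.20} = 2.326 + 0.842 = 3.168.
δ = d·√(n/2) ⇒ n = 2(δ/d)² = 2 × (3.168 / 0.89)² = 25.34.
Rounding up, n = 26 per group.

n = 26 per group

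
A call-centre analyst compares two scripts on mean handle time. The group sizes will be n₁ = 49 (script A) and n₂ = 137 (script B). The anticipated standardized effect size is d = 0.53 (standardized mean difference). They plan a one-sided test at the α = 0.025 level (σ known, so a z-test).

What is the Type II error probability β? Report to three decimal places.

Noncentrality parameter: δ = d / √(1/n₁ + 1/n₂) = 0.53 / √(1/49 + 1/137) = 3.1840
Critical value for a one-sided test at α = 0.025: z_α = 1.960.
Power = P(Z > 1.960 − δ) = Φ(1.224) = 0.8895.
Type II error: β = 1 − power = 1 − 0.8895 = 0.1105.

β ≈ 0.110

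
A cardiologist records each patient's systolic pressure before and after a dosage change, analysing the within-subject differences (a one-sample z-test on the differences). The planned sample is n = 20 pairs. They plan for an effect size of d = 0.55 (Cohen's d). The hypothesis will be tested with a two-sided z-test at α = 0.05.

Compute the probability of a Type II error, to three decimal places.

β ≈ 0.309

Noncentrality parameter: δ = d·√n = 0.55 × √20 = 2.4597
Two-sided α = 0.05 → critical value z_{0.025} = 1.960.
Power = Φ(δ − 1.960) + Φ(−δ − 1.960) = Φ(0.500) + Φ(-4.420) = 0.6914 + 0.0000 = 0.6914.
Type II error: β = 1 − power = 1 − 0.6914 = 0.3086.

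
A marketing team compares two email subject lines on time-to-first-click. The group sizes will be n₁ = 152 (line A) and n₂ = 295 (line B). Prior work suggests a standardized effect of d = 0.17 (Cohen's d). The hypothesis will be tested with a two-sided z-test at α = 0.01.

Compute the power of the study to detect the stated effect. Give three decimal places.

Power ≈ 0.191

Noncentrality parameter: λ = d / √(1/n₁ + 1/n₂) = 0.17 / √(1/152 + 1/295) = 1.7027
Two-sided α = 0.01 → critical value z_{0.005} = 2.576.
Power = Φ(λ − 2.576) + Φ(−λ − 2.576) = Φ(-0.873) + Φ(-4.278) = 0.1913 + 0.0000 = 0.1913.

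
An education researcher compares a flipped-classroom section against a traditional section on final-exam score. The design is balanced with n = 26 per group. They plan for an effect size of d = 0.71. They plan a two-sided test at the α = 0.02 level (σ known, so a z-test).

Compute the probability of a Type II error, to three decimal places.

Noncentrality parameter: δ = d·√(n/2) = 0.71 × √(26/2) = 2.5599
Critical value for a two-sided test at α = 0.02: z_{α/2} = 2.326.
Power = Φ(δ − 2.326) + Φ(−δ − 2.326) = Φ(0.234) + Φ(-4.886) = 0.5923 + 0.0000 = 0.5924.
Type II error: β = 1 − power = 1 − 0.5924 = 0.4076.

β ≈ 0.408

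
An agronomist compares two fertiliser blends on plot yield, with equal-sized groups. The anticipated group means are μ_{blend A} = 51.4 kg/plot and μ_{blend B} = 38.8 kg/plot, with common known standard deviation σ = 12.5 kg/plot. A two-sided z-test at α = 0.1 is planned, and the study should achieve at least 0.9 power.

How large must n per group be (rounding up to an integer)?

Standardized effect: d = |μ_{blend A} − μ_{blend B}| / σ = |51.4 − 38.8| / 12.5 = 1.0080
For power 0.9 need Φ(δ − z_{0.05}) = 0.9, so δ = z_{0.05} + z_{0.10} = 1.645 + 1.282 = 2.926.
(Ignoring the negligible lower-tail rejection probability gives the usual closed-form inversion.)
δ = d·√(n/2) ⇒ n = 2(δ/d)² = 2 × (2.926 / 1.0080)² = 16.86.
Round up to the next whole unit.

n = 17 per group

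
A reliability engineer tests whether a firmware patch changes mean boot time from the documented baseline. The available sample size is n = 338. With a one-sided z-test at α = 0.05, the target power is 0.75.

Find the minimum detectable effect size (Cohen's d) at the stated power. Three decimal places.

d ≈ 0.126

Need Φ(δ − 1.645) = 0.75, so δ = 1.645 + 0.674 = 2.319.
δ = d·√n ⇒ d = δ/√n = 2.319/√338 = 0.1262.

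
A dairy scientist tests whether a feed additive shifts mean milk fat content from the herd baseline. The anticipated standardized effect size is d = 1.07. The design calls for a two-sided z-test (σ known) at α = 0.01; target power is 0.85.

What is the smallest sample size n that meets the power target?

n = 12

For power 0.85 need Φ(δ − z_{0.005}) = 0.85, so δ = z_{0.005} + z_{0.15} = 2.576 + 1.036 = 3.612.
(Ignoring the negligible lower-tail rejection probability gives the usual closed-form inversion.)
δ = d·√n ⇒ n = (δ/d)² = (3.612 / 1.07)² = 11.40.
Rounding up, n = 12.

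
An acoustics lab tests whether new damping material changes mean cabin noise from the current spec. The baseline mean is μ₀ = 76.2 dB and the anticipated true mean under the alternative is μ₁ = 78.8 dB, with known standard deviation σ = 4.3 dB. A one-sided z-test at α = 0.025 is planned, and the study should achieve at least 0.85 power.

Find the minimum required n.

n = 25

Standardized effect: d = |μ₁ − μ₀| / σ = |78.8 − 76.2| / 4.3 = 0.6047
Set Φ(δ − 1.960) = 0.85; then δ − 1.960 = Φ⁻¹(0.85) = 1.036, giving δ = 2.996.
δ = d·√n ⇒ n = (δ/d)² = (2.996 / 0.6047)² = 24.56.
Rounding up, n = 25.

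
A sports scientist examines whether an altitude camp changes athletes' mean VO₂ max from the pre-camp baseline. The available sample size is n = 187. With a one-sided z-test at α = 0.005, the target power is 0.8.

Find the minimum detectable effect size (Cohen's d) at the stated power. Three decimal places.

Required noncentrality: δ = z_{0.005} + z_{0.20} = 2.576 + 0.842 = 3.417.
δ = d·√n ⇒ d = δ/√n = 3.417/√187 = 0.2499.

d ≈ 0.250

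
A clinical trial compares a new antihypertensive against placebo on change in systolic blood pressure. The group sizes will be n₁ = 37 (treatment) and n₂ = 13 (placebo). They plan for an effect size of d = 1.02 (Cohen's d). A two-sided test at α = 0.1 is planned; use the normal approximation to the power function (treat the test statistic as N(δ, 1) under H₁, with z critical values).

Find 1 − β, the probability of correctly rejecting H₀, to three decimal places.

Power ≈ 0.936

Noncentrality parameter: δ = d / √(1/n₁ + 1/n₂) = 1.02 / √(1/37 + 1/13) = 3.1636
Two-sided α = 0.1 → critical value z_{0.05} = 1.645.
Power = Φ(δ − 1.645) + Φ(−δ − 1.645) = Φ(1.519) + Φ(-4.808) = 0.9356 + 0.0000 = 0.9356.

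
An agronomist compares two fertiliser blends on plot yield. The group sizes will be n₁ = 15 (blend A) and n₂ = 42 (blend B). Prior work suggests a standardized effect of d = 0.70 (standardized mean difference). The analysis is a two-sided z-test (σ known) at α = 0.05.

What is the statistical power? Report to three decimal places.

Power ≈ 0.643

Noncentrality parameter: δ = d / √(1/n₁ + 1/n₂) = 0.70 / √(1/15 + 1/42) = 2.3272
Critical value for a two-sided test at α = 0.05: z_{α/2} = 1.960.
Power = Φ(δ − 1.960) + Φ(−δ − 1.960) = Φ(0.367) + Φ(-4.287) = 0.6433 + 0.0000 = 0.6433.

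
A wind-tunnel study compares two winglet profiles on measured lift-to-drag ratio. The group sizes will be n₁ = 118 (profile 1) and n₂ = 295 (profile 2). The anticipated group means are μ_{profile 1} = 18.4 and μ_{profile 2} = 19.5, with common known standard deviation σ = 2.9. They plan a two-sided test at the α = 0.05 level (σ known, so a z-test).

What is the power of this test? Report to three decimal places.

Standardized effect: d = |μ_{profile 1} − μ_{profile 2}| / σ = |18.4 − 19.5| / 2.9 = 0.3793
Noncentrality parameter: δ = d / √(1/n₁ + 1/n₂) = 0.3793 / √(1/118 + 1/295) = 3.4823
Critical value for a two-sided test at α = 0.05: z_{α/2} = 1.960.
Power = Φ(δ − 1.960) + Φ(−δ − 1.960) = Φ(1.522) + Φ(-5.442) = 0.9360 + 0.0000 = 0.9360.

Power ≈ 0.936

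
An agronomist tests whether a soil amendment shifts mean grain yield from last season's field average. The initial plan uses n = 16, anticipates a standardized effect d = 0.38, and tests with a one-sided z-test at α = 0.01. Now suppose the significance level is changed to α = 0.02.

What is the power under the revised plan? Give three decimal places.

Power ≈ 0.297

δ = d·√n = 0.38 × √16 = 1.5200 (unchanged). New critical value: z_{0.02} = 2.054.
Revised power = P(Z > 2.054 − δ) = Φ(-0.534) = 0.2968.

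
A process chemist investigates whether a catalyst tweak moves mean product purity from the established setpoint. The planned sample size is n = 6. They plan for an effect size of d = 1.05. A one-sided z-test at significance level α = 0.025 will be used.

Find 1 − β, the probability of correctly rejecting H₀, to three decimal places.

Power ≈ 0.730

Noncentrality parameter: δ = d·√n = 1.05 × √6 = 2.5720
Critical value for a one-sided test at α = 0.025: z_α = 1.960.
Power = P(Z > 1.960 − δ) = Φ(0.612) = 0.7297.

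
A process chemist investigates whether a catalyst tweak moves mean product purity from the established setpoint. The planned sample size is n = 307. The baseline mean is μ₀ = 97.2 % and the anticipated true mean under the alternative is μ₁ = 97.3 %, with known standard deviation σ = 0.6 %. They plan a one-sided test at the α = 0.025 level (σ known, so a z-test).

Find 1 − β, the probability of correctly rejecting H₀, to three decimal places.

Standardized effect: d = |μ₁ − μ₀| / σ = |97.3 − 97.2| / 0.6 = 0.1667
Noncentrality parameter: δ = d·√n = 0.1667 × √307 = 2.9202
Critical value for a one-sided test at α = 0.025: z_α = 1.960.
Power = P(Z > 1.960 − δ) = Φ(0.960) = 0.8315.

Power ≈ 0.832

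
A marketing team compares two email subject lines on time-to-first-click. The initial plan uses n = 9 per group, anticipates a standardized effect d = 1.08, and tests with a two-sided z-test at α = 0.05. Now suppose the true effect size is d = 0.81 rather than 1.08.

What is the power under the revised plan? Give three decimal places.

With d = 0.81: δ = d·√(n/2) = 0.81 × √(9/2) = 1.7183. Critical value z_{0.025} = 1.960.
Revised power = Φ(δ − 1.960) + Φ(−δ − 1.960) = Φ(-0.242) + Φ(-3.678) = 0.4045 + 0.0001 = 0.4046.

Power ≈ 0.405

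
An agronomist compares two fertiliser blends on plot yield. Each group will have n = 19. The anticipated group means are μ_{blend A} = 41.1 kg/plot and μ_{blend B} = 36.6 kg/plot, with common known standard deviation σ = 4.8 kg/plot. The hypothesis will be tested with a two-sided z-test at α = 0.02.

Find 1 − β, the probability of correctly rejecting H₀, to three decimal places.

Power ≈ 0.713

Standardized effect: d = |μ_{blend A} − μ_{blend B}| / σ = |41.1 − 36.6| / 4.8 = 0.9375
Noncentrality parameter: δ = d·√(n/2) = 0.9375 × √(19/2) = 2.8896
Critical value for a two-sided test at α = 0.02: z_{α/2} = 2.326.
Power = Φ(δ − 2.326) + Φ(−δ − 2.326) = Φ(0.563) + Φ(-5.216) = 0.7134 + 0.0000 = 0.7134.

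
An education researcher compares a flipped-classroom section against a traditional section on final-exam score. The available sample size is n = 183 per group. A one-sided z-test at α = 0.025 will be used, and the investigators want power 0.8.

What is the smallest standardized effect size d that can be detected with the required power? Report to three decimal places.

Required noncentrality: δ = z_{0.025} + z_{0.20} = 1.960 + 0.842 = 2.802.
δ = d·√(n/2) ⇒ d = δ/√(n/2) = 2.802/√(183/2) = 0.2929.

d ≈ 0.293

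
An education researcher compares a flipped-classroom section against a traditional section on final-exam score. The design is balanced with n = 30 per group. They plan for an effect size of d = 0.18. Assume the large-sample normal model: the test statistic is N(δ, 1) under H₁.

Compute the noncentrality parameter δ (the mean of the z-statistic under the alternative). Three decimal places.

The noncentrality parameter scales effect size by the design's sample-size factor: δ = d·√(n/2) = 0.18 × √(30/2) = 0.6971

δ ≈ 0.697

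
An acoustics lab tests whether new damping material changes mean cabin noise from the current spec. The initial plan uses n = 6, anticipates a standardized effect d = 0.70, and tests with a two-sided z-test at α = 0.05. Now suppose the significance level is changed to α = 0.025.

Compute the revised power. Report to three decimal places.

δ = d·√n = 0.70 × √6 = 1.7146 (unchanged). New critical value: z_{0.0125} = 2.241.
Revised power = Φ(δ − 2.241) + Φ(−δ − 2.241) = Φ(-0.527) + Φ(-3.956) = 0.2992 + 0.0000 = 0.2992.

Power ≈ 0.299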